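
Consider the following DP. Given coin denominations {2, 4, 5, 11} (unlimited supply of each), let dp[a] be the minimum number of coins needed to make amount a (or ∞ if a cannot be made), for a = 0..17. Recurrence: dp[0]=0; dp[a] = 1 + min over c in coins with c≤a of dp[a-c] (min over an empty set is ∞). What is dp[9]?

 a  0  1  2  3  4  5  6  7  8  9 10 11 12 13 14 15 16 17
dp  0  -  1  -  1  1  2  2  2  2  2  1  3  2  3  2  2  3
(- denotes ∞ / unreachable)

2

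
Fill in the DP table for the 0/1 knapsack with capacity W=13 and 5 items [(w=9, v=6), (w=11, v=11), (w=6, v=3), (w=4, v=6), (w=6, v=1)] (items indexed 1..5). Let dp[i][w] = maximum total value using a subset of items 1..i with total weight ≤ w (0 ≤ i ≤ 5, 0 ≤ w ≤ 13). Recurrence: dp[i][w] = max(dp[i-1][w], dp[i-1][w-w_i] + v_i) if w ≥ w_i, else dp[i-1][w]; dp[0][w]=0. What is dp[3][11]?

i\w   0   1   2   3   4   5   6   7   8   9  10  11  12  13
  0   0   0   0   0   0   0   0   0   0   0   0   0   0   0
  1   0   0   0   0   0   0   0   0   0   6   6   6   6   6
  2   0   0   0   0   0   0   0   0   0   6   6  11  11  11
  3   0   0   0   0   0   0   3   3   3   6   6  11  11  11
  4   0   0   0   0   6   6   6   6   6   6   9  11  11  12
  5   0   0   0   0   6   6   6   6   6   6   9  11  11  12

11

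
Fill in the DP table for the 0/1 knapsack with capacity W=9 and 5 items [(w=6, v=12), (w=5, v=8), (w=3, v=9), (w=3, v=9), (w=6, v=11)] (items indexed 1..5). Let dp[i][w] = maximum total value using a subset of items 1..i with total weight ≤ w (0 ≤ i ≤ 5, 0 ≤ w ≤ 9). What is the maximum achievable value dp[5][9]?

i\w   0   1   2   3   4   5   6   7   8   9
  0   0   0   0   0   0   0   0   0   0   0
  1   0   0   0   0   0   0  12  12  12  12
  2   0   0   0   0   0   8  12  12  12  12
  3   0   0   0   9   9   9  12  12  17  21
  4   0   0   0   9   9   9  18  18  18  21
  5   0   0   0   9   9   9  18  18  18  21

21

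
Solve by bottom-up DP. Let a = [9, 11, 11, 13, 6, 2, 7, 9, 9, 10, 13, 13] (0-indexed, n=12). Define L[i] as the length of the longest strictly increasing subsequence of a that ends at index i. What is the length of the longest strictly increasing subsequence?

   i    0    1    2    3    4    5    6    7    8    9   10   11
a[i]    9   11   11   13    6    2    7    9    9   10   13   13
L[i]    1    2    2    3    1    1    2    3    3    4    5    5

5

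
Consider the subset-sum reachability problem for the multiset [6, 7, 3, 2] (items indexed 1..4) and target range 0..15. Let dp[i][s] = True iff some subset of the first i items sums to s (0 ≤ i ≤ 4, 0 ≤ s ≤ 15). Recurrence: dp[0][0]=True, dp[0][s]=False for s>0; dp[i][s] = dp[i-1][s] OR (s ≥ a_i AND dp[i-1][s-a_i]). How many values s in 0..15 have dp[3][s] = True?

i\s   0   1   2   3   4   5   6   7   8   9  10  11  12  13  14  15
  0   T   F   F   F   F   F   F   F   F   F   F   F   F   F   F   F
  1   T   F   F   F   F   F   T   F   F   F   F   F   F   F   F   F
  2   T   F   F   F   F   F   T   T   F   F   F   F   F   T   F   F
  3   T   F   F   T   F   F   T   T   F   T   T   F   F   T   F   F
  4   T   F   T   T   F   T   T   T   T   T   T   T   T   T   F   T

7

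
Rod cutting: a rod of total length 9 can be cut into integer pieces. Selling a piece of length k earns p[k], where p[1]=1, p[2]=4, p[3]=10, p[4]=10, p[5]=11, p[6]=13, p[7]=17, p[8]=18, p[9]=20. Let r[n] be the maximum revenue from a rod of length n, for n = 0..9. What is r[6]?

20

   n    0    1    2    3    4    5    6    7    8    9
r[n]    0    1    4   10   11   14   20   21   24   30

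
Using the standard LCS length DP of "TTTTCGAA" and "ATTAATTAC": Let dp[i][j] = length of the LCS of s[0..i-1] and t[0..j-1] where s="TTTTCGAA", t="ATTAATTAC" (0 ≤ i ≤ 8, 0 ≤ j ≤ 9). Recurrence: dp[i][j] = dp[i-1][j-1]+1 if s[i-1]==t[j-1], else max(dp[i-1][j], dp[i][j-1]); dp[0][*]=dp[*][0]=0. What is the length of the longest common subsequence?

5

   ''  A  T  T  A  A  T  T  A  C
''  0  0  0  0  0  0  0  0  0  0
 T  0  0  1  1  1  1  1  1  1  1
 T  0  0  1  2  2  2  2  2  2  2
 T  0  0  1  2  2  2  3  3  3  3
 T  0  0  1  2  2  2  3  4  4  4
 C  0  0  1  2  2  2  3  4  4  5
 G  0  0  1  2  2  2  3  4  4  5
 A  0  1  1  2  3  3  3  4  5  5
 A  0  1  1  2  3  4  4  4  5  5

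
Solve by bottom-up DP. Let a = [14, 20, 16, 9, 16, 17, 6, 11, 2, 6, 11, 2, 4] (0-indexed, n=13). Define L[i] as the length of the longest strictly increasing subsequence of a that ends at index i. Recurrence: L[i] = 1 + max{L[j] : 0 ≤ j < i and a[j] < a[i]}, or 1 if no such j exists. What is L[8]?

1

   i    0    1    2    3    4    5    6    7    8    9   10   11   12
a[i]   14   20   16    9   16   17    6   11    2    6   11    2    4
L[i]    1    2    2    1    2    3    1    2    1    2    3    1    2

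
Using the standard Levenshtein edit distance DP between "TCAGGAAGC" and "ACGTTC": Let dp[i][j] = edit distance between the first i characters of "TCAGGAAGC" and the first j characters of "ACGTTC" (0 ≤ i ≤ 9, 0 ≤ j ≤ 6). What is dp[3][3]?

2

   ''  A  C  G  T  T  C
''  0  1  2  3  4  5  6
 T  1  1  2  3  3  4  5
 C  2  2  1  2  3  4  4
 A  3  2  2  2  3  4  5
 G  4  3  3  2  3  4  5
 G  5  4  4  3  3  4  5
 A  6  5  5  4  4  4  5
 A  7  6  6  5  5  5  5
 G  8  7  7  6  6  6  6
 C  9  8  7  7  7  7  6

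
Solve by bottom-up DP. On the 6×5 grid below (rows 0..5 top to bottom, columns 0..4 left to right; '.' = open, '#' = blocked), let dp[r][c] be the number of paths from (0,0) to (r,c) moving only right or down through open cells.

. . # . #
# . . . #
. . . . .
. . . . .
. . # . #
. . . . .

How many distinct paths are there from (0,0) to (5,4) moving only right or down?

r\c   0   1   2   3   4
  0   1   1   0   0   0
  1   0   1   1   1   0
  2   0   1   2   3   3
  3   0   1   3   6   9
  4   0   1   0   6   0
  5   0   1   1   7   7

7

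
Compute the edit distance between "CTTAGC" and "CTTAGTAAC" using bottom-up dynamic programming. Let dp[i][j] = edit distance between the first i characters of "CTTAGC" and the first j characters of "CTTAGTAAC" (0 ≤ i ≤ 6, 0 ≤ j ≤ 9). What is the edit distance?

   ''  C  T  T  A  G  T  A  A  C
''  0  1  2  3  4  5  6  7  8  9
 C  1  0  1  2  3  4  5  6  7  8
 T  2  1  0  1  2  3  4  5  6  7
 T  3  2  1  0  1  2  3  4  5  6
 A  4  3  2  1  0  1  2  3  4  5
 G  5  4  3  2  1  0  1  2  3  4
 C  6  5  4  3  2  1  1  2  3  3

3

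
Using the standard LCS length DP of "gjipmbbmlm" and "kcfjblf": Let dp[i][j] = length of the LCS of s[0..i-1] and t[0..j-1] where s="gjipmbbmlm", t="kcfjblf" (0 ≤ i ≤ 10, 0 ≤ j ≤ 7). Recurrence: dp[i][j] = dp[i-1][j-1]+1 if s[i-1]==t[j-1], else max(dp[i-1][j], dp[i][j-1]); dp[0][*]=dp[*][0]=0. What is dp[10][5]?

2

   ''  k  c  f  j  b  l  f
''  0  0  0  0  0  0  0  0
 g  0  0  0  0  0  0  0  0
 j  0  0  0  0  1  1  1  1
 i  0  0  0  0  1  1  1  1
 p  0  0  0  0  1  1  1  1
 m  0  0  0  0  1  1  1  1
 b  0  0  0  0  1  2  2  2
 b  0  0  0  0  1  2  2  2
 m  0  0  0  0  1  2  2  2
 l  0  0  0  0  1  2  3  3
 m  0  0  0  0  1  2  3  3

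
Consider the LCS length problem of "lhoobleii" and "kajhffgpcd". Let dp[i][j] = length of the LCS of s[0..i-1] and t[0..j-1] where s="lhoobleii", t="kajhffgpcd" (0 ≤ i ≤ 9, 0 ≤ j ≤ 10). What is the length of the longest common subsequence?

   ''  k  a  j  h  f  f  g  p  c  d
''  0  0  0  0  0  0  0  0  0  0  0
 l  0  0  0  0  0  0  0  0  0  0  0
 h  0  0  0  0  1  1  1  1  1  1  1
 o  0  0  0  0  1  1  1  1  1  1  1
 o  0  0  0  0  1  1  1  1  1  1  1
 b  0  0  0  0  1  1  1  1  1  1  1
 l  0  0  0  0  1  1  1  1  1  1  1
 e  0  0  0  0  1  1  1  1  1  1  1
 i  0  0  0  0  1  1  1  1  1  1  1
 i  0  0  0  0  1  1  1  1  1  1  1

1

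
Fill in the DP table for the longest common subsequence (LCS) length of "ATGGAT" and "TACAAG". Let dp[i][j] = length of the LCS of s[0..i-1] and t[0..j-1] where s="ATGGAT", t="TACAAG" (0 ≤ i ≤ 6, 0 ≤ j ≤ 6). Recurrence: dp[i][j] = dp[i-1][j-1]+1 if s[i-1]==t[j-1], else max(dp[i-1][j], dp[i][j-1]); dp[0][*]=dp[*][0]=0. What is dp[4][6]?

   ''  T  A  C  A  A  G
''  0  0  0  0  0  0  0
 A  0  0  1  1  1  1  1
 T  0  1  1  1  1  1  1
 G  0  1  1  1  1  1  2
 G  0  1  1  1  1  1  2
 A  0  1  2  2  2  2  2
 T  0  1  2  2  2  2  2

2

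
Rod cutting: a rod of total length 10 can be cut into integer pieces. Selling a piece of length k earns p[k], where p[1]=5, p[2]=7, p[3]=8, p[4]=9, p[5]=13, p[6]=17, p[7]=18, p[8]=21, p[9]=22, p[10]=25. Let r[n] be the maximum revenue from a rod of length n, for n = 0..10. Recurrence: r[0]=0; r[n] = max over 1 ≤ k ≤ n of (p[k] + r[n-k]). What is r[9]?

   n    0    1    2    3    4    5    6    7    8    9   10
r[n]    0    5   10   15   20   25   30   35   40   45   50

45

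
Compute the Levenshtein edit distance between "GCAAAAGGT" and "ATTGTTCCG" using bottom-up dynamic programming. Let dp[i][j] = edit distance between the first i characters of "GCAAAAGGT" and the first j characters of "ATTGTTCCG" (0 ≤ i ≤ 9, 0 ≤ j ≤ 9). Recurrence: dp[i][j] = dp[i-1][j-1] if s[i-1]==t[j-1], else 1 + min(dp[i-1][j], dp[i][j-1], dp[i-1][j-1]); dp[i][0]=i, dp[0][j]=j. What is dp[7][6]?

   ''  A  T  T  G  T  T  C  C  G
''  0  1  2  3  4  5  6  7  8  9
 G  1  1  2  3  3  4  5  6  7  8
 C  2  2  2  3  4  4  5  5  6  7
 A  3  2  3  3  4  5  5  6  6  7
 A  4  3  3  4  4  5  6  6  7  7
 A  5  4  4  4  5  5  6  7  7  8
 A  6  5  5  5  5  6  6  7  8  8
 G  7  6  6  6  5  6  7  7  8  8
 G  8  7  7  7  6  6  7  8  8  8
 T  9  8  7  7  7  6  6  7  8  9

7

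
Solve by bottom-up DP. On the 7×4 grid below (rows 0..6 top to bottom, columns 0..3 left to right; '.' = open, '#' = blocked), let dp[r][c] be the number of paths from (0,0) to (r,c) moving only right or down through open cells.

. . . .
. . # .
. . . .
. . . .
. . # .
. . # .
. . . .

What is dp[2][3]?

4

r\c   0   1   2   3
  0   1   1   1   1
  1   1   2   0   1
  2   1   3   3   4
  3   1   4   7  11
  4   1   5   0  11
  5   1   6   0  11
  6   1   7   7  18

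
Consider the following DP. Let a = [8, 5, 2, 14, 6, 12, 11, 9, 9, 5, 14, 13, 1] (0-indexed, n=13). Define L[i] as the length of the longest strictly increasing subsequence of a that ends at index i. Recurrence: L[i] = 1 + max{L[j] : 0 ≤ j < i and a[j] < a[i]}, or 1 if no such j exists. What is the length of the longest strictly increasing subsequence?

4

   i    0    1    2    3    4    5    6    7    8    9   10   11   12
a[i]    8    5    2   14    6   12   11    9    9    5   14   13    1
L[i]    1    1    1    2    2    3    3    3    3    2    4    4    1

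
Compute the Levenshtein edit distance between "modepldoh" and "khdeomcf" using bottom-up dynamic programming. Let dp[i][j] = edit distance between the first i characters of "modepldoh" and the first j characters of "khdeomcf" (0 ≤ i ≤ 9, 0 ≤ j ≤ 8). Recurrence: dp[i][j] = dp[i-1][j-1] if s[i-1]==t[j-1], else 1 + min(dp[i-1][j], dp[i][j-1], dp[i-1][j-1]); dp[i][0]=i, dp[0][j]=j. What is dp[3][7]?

6

   ''  k  h  d  e  o  m  c  f
''  0  1  2  3  4  5  6  7  8
 m  1  1  2  3  4  5  5  6  7
 o  2  2  2  3  4  4  5  6  7
 d  3  3  3  2  3  4  5  6  7
 e  4  4  4  3  2  3  4  5  6
 p  5  5  5  4  3  3  4  5  6
 l  6  6  6  5  4  4  4  5  6
 d  7  7  7  6  5  5  5  5  6
 o  8  8  8  7  6  5  6  6  6
 h  9  9  8  8  7  6  6  7  7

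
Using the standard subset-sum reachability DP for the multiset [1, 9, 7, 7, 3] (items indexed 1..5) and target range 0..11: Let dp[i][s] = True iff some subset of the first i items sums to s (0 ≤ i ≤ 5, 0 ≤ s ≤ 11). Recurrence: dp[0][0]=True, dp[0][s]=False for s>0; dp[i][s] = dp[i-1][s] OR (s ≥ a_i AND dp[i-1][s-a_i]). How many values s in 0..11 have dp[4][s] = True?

i\s   0   1   2   3   4   5   6   7   8   9  10  11
  0   T   F   F   F   F   F   F   F   F   F   F   F
  1   T   T   F   F   F   F   F   F   F   F   F   F
  2   T   T   F   F   F   F   F   F   F   T   T   F
  3   T   T   F   F   F   F   F   T   T   T   T   F
  4   T   T   F   F   F   F   F   T   T   T   T   F
  5   T   T   F   T   T   F   F   T   T   T   T   T

6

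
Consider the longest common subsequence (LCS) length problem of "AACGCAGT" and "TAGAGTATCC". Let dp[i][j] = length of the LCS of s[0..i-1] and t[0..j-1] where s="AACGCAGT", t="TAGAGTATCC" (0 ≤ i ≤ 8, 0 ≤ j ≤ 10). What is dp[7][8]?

   ''  T  A  G  A  G  T  A  T  C  C
''  0  0  0  0  0  0  0  0  0  0  0
 A  0  0  1  1  1  1  1  1  1  1  1
 A  0  0  1  1  2  2  2  2  2  2  2
 C  0  0  1  1  2  2  2  2  2  3  3
 G  0  0  1  2  2  3  3  3  3  3  3
 C  0  0  1  2  2  3  3  3  3  4  4
 A  0  0  1  2  3  3  3  4  4  4  4
 G  0  0  1  2  3  4  4  4  4  4  4
 T  0  1  1  2  3  4  5  5  5  5  5

4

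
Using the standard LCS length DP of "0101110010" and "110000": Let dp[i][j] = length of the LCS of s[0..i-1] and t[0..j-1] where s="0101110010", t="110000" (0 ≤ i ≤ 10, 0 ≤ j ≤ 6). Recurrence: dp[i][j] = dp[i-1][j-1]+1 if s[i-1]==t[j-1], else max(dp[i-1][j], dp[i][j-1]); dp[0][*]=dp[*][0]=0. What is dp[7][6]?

3

   ''  1  1  0  0  0  0
''  0  0  0  0  0  0  0
 0  0  0  0  1  1  1  1
 1  0  1  1  1  1  1  1
 0  0  1  1  2  2  2  2
 1  0  1  2  2  2  2  2
 1  0  1  2  2  2  2  2
 1  0  1  2  2  2  2  2
 0  0  1  2  3  3  3  3
 0  0  1  2  3  4  4  4
 1  0  1  2  3  4  4  4
 0  0  1  2  3  4  5  5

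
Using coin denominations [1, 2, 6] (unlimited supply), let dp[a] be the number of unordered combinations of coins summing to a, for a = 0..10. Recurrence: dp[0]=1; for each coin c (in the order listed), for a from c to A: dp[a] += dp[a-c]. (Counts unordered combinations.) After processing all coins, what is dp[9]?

after  coin     0     1     2     3     4     5     6     7     8     9    10
          1     1     1     1     1     1     1     1     1     1     1     1
          2     1     1     2     2     3     3     4     4     5     5     6
          6     1     1     2     2     3     3     5     5     7     7     9

7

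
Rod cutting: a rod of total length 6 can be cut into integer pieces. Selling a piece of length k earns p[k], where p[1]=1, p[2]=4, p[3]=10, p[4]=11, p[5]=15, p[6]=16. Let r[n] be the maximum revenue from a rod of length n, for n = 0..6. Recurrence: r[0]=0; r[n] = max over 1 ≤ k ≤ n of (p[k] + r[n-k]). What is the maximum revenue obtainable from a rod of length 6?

20

   n    0    1    2    3    4    5    6
r[n]    0    1    4   10   11   15   20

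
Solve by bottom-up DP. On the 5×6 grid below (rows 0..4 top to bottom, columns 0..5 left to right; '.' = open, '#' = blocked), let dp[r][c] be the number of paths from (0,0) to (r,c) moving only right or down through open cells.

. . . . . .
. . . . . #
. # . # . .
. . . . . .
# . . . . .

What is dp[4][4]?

r\c   0   1   2   3   4   5
  0   1   1   1   1   1   1
  1   1   2   3   4   5   0
  2   1   0   3   0   5   5
  3   1   1   4   4   9  14
  4   0   1   5   9  18  32

18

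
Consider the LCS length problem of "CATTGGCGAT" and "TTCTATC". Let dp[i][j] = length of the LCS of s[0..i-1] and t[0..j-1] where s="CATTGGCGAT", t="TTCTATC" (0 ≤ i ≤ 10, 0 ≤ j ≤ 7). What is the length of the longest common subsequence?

5

   ''  T  T  C  T  A  T  C
''  0  0  0  0  0  0  0  0
 C  0  0  0  1  1  1  1  1
 A  0  0  0  1  1  2  2  2
 T  0  1  1  1  2  2  3  3
 T  0  1  2  2  2  2  3  3
 G  0  1  2  2  2  2  3  3
 G  0  1  2  2  2  2  3  3
 C  0  1  2  3  3  3  3  4
 G  0  1  2  3  3  3  3  4
 A  0  1  2  3  3  4  4  4
 T  0  1  2  3  4  4  5  5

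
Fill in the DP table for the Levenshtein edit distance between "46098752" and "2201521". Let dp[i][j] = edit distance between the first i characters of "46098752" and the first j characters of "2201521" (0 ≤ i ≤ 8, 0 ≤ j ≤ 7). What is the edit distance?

6

   ''  2  2  0  1  5  2  1
''  0  1  2  3  4  5  6  7
 4  1  1  2  3  4  5  6  7
 6  2  2  2  3  4  5  6  7
 0  3  3  3  2  3  4  5  6
 9  4  4  4  3  3  4  5  6
 8  5  5  5  4  4  4  5  6
 7  6  6  6  5  5  5  5  6
 5  7  7  7  6  6  5  6  6
 2  8  7  7  7  7  6  5  6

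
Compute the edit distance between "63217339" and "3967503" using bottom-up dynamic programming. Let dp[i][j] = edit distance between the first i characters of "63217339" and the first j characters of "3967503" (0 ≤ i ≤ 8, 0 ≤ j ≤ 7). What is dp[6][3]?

5

   ''  3  9  6  7  5  0  3
''  0  1  2  3  4  5  6  7
 6  1  1  2  2  3  4  5  6
 3  2  1  2  3  3  4  5  5
 2  3  2  2  3  4  4  5  6
 1  4  3  3  3  4  5  5  6
 7  5  4  4  4  3  4  5  6
 3  6  5  5  5  4  4  5  5
 3  7  6  6  6  5  5  5  5
 9  8  7  6  7  6  6  6  6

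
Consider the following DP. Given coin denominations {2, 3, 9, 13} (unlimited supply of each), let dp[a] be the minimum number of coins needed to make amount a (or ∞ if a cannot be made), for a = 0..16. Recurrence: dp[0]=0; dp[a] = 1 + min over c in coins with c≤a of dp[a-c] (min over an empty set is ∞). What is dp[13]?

1

 a  0  1  2  3  4  5  6  7  8  9 10 11 12 13 14 15 16
dp  0  -  1  1  2  2  2  3  3  1  4  2  2  1  3  2  2
(- denotes ∞ / unreachable)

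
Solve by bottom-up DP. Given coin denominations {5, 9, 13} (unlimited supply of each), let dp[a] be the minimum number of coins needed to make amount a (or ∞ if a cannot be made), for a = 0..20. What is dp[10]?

 a  0  1  2  3  4  5  6  7  8  9 10 11 12 13 14 15 16 17 18 19 20
dp  0  -  -  -  -  1  -  -  -  1  2  -  -  1  2  3  -  -  2  3  4
(- denotes ∞ / unreachable)

2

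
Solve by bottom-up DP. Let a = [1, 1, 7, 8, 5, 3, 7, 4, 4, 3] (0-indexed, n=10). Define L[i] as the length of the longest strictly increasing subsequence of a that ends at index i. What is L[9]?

2

   i    0    1    2    3    4    5    6    7    8    9
a[i]    1    1    7    8    5    3    7    4    4    3
L[i]    1    1    2    3    2    2    3    3    3    2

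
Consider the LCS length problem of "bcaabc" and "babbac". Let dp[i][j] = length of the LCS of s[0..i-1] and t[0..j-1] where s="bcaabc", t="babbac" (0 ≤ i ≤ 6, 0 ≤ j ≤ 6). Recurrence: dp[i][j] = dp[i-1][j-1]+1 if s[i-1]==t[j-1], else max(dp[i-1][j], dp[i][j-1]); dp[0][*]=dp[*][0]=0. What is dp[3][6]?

   ''  b  a  b  b  a  c
''  0  0  0  0  0  0  0
 b  0  1  1  1  1  1  1
 c  0  1  1  1  1  1  2
 a  0  1  2  2  2  2  2
 a  0  1  2  2  2  3  3
 b  0  1  2  3  3  3  3
 c  0  1  2  3  3  3  4

2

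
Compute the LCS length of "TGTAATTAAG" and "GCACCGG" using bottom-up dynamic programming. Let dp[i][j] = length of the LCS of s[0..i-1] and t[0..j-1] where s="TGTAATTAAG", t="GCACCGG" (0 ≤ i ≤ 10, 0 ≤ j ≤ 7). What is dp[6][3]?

2

   ''  G  C  A  C  C  G  G
''  0  0  0  0  0  0  0  0
 T  0  0  0  0  0  0  0  0
 G  0  1  1  1  1  1  1  1
 T  0  1  1  1  1  1  1  1
 A  0  1  1  2  2  2  2  2
 A  0  1  1  2  2  2  2  2
 T  0  1  1  2  2  2  2  2
 T  0  1  1  2  2  2  2  2
 A  0  1  1  2  2  2  2  2
 A  0  1  1  2  2  2  2  2
 G  0  1  1  2  2  2  3  3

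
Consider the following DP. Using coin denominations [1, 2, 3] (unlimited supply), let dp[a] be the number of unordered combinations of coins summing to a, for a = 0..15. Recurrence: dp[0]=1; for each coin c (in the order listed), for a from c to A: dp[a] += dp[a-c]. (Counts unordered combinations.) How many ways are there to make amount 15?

27

after  coin     0     1     2     3     4     5     6     7     8     9    10    11    12    13    14    15
          1     1     1     1     1     1     1     1     1     1     1     1     1     1     1     1     1
          2     1     1     2     2     3     3     4     4     5     5     6     6     7     7     8     8
          3     1     1     2     3     4     5     7     8    10    12    14    16    19    21    24    27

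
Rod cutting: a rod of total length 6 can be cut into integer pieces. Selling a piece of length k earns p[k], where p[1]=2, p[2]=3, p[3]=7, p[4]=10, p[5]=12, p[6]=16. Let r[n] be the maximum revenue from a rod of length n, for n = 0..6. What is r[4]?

   n    0    1    2    3    4    5    6
r[n]    0    2    4    7   10   12   16

10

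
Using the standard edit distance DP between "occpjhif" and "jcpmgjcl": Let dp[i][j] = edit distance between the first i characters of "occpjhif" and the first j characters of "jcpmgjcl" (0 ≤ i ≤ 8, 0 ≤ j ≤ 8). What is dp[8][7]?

   ''  j  c  p  m  g  j  c  l
''  0  1  2  3  4  5  6  7  8
 o  1  1  2  3  4  5  6  7  8
 c  2  2  1  2  3  4  5  6  7
 c  3  3  2  2  3  4  5  5  6
 p  4  4  3  2  3  4  5  6  6
 j  5  4  4  3  3  4  4  5  6
 h  6  5  5  4  4  4  5  5  6
 i  7  6  6  5  5  5  5  6  6
 f  8  7  7  6  6  6  6  6  7

6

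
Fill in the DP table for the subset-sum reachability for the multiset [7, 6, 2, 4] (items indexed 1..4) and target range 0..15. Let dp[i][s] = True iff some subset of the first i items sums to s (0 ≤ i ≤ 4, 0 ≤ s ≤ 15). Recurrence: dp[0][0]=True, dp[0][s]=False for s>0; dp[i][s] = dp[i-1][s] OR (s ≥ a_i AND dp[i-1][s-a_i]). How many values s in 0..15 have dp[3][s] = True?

i\s   0   1   2   3   4   5   6   7   8   9  10  11  12  13  14  15
  0   T   F   F   F   F   F   F   F   F   F   F   F   F   F   F   F
  1   T   F   F   F   F   F   F   T   F   F   F   F   F   F   F   F
  2   T   F   F   F   F   F   T   T   F   F   F   F   F   T   F   F
  3   T   F   T   F   F   F   T   T   T   T   F   F   F   T   F   T
  4   T   F   T   F   T   F   T   T   T   T   T   T   T   T   F   T

8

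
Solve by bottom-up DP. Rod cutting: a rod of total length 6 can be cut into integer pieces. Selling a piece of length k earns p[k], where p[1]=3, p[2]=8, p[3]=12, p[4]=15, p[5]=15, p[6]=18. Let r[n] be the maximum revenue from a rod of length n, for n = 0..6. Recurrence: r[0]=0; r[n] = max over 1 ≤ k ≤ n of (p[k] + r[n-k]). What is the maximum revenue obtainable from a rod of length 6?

24

   n    0    1    2    3    4    5    6
r[n]    0    3    8   12   16   20   24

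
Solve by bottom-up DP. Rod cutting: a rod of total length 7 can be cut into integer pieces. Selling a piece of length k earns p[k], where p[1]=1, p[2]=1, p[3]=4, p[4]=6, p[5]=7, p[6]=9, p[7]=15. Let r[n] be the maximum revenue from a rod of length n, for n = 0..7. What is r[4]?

   n    0    1    2    3    4    5    6    7
r[n]    0    1    2    4    6    7    9   15

6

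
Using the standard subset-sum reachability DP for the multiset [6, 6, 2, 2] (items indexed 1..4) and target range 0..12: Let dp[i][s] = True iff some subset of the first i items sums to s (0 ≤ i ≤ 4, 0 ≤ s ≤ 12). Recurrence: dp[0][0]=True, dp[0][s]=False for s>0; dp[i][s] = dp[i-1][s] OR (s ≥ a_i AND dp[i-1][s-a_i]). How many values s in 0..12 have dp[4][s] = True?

i\s   0   1   2   3   4   5   6   7   8   9  10  11  12
  0   T   F   F   F   F   F   F   F   F   F   F   F   F
  1   T   F   F   F   F   F   T   F   F   F   F   F   F
  2   T   F   F   F   F   F   T   F   F   F   F   F   T
  3   T   F   T   F   F   F   T   F   T   F   F   F   T
  4   T   F   T   F   T   F   T   F   T   F   T   F   T

7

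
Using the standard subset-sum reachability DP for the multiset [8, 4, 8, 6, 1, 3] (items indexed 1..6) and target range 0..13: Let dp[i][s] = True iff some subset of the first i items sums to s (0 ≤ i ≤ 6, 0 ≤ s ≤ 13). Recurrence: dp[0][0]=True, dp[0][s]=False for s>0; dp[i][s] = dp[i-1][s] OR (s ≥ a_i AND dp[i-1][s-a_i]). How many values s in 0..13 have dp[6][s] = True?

13

i\s   0   1   2   3   4   5   6   7   8   9  10  11  12  13
  0   T   F   F   F   F   F   F   F   F   F   F   F   F   F
  1   T   F   F   F   F   F   F   F   T   F   F   F   F   F
  2   T   F   F   F   T   F   F   F   T   F   F   F   T   F
  3   T   F   F   F   T   F   F   F   T   F   F   F   T   F
  4   T   F   F   F   T   F   T   F   T   F   T   F   T   F
  5   T   T   F   F   T   T   T   T   T   T   T   T   T   T
  6   T   T   F   T   T   T   T   T   T   T   T   T   T   T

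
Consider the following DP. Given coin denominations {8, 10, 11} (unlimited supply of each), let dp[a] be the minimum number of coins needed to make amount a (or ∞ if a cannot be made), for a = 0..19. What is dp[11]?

 a  0  1  2  3  4  5  6  7  8  9 10 11 12 13 14 15 16 17 18 19
dp  0  -  -  -  -  -  -  -  1  -  1  1  -  -  -  -  2  -  2  2
(- denotes ∞ / unreachable)

1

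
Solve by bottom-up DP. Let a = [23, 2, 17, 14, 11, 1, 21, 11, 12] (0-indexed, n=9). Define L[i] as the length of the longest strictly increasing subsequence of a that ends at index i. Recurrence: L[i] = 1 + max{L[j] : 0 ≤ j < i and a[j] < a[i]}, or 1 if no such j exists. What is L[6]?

   i    0    1    2    3    4    5    6    7    8
a[i]   23    2   17   14   11    1   21   11   12
L[i]    1    1    2    2    2    1    3    2    3

3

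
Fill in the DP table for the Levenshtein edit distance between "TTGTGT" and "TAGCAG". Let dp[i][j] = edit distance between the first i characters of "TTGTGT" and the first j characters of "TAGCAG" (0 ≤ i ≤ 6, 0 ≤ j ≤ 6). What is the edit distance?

   ''  T  A  G  C  A  G
''  0  1  2  3  4  5  6
 T  1  0  1  2  3  4  5
 T  2  1  1  2  3  4  5
 G  3  2  2  1  2  3  4
 T  4  3  3  2  2  3  4
 G  5  4  4  3  3  3  3
 T  6  5  5  4  4  4  4

4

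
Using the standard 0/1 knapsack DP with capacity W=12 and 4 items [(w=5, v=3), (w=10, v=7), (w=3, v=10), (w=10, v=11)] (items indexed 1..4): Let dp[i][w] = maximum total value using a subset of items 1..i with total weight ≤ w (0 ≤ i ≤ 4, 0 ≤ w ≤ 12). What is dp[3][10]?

13

i\w   0   1   2   3   4   5   6   7   8   9  10  11  12
  0   0   0   0   0   0   0   0   0   0   0   0   0   0
  1   0   0   0   0   0   3   3   3   3   3   3   3   3
  2   0   0   0   0   0   3   3   3   3   3   7   7   7
  3   0   0   0  10  10  10  10  10  13  13  13  13  13
  4   0   0   0  10  10  10  10  10  13  13  13  13  13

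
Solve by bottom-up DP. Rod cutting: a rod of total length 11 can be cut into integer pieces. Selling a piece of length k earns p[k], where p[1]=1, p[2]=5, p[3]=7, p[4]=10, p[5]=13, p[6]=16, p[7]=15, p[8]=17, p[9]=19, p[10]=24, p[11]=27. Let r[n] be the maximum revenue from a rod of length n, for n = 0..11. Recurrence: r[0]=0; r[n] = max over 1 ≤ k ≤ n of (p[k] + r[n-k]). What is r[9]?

23

   n    0    1    2    3    4    5    6    7    8    9   10   11
r[n]    0    1    5    7   10   13   16   18   21   23   26   29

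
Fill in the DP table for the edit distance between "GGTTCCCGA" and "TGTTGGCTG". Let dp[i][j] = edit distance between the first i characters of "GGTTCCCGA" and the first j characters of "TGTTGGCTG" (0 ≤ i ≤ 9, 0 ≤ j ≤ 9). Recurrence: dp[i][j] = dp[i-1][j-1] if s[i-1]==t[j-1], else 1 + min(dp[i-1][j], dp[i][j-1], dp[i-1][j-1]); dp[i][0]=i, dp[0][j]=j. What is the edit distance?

5

   ''  T  G  T  T  G  G  C  T  G
''  0  1  2  3  4  5  6  7  8  9
 G  1  1  1  2  3  4  5  6  7  8
 G  2  2  1  2  3  3  4  5  6  7
 T  3  2  2  1  2  3  4  5  5  6
 T  4  3  3  2  1  2  3  4  5  6
 C  5  4  4  3  2  2  3  3  4  5
 C  6  5  5  4  3  3  3  3  4  5
 C  7  6  6  5  4  4  4  3  4  5
 G  8  7  6  6  5  4  4  4  4  4
 A  9  8  7  7  6  5  5  5  5  5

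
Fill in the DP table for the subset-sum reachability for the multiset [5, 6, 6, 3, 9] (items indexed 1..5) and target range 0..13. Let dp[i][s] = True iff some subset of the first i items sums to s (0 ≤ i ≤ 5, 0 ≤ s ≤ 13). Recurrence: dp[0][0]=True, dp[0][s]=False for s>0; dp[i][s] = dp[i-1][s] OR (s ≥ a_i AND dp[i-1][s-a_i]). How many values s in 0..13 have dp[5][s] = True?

i\s   0   1   2   3   4   5   6   7   8   9  10  11  12  13
  0   T   F   F   F   F   F   F   F   F   F   F   F   F   F
  1   T   F   F   F   F   T   F   F   F   F   F   F   F   F
  2   T   F   F   F   F   T   T   F   F   F   F   T   F   F
  3   T   F   F   F   F   T   T   F   F   F   F   T   T   F
  4   T   F   F   T   F   T   T   F   T   T   F   T   T   F
  5   T   F   F   T   F   T   T   F   T   T   F   T   T   F

8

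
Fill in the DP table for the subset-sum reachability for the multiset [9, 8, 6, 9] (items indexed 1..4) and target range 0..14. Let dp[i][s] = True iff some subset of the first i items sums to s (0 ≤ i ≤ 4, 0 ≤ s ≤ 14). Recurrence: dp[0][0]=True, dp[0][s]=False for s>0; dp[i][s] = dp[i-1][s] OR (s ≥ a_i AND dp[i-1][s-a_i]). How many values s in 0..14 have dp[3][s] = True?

i\s   0   1   2   3   4   5   6   7   8   9  10  11  12  13  14
  0   T   F   F   F   F   F   F   F   F   F   F   F   F   F   F
  1   T   F   F   F   F   F   F   F   F   T   F   F   F   F   F
  2   T   F   F   F   F   F   F   F   T   T   F   F   F   F   F
  3   T   F   F   F   F   F   T   F   T   T   F   F   F   F   T
  4   T   F   F   F   F   F   T   F   T   T   F   F   F   F   T

5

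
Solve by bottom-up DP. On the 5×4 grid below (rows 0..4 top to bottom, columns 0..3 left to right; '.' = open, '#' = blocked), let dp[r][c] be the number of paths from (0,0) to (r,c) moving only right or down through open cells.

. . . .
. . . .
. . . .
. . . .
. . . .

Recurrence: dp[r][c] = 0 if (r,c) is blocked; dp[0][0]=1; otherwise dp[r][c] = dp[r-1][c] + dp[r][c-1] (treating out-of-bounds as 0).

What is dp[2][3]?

10

r\c   0   1   2   3
  0   1   1   1   1
  1   1   2   3   4
  2   1   3   6  10
  3   1   4  10  20
  4   1   5  15  35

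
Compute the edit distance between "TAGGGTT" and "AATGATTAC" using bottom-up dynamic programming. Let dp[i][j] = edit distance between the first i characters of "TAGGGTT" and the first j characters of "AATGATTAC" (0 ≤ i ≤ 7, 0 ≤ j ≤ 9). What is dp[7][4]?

   ''  A  A  T  G  A  T  T  A  C
''  0  1  2  3  4  5  6  7  8  9
 T  1  1  2  2  3  4  5  6  7  8
 A  2  1  1  2  3  3  4  5  6  7
 G  3  2  2  2  2  3  4  5  6  7
 G  4  3  3  3  2  3  4  5  6  7
 G  5  4  4  4  3  3  4  5  6  7
 T  6  5  5  4  4  4  3  4  5  6
 T  7  6  6  5  5  5  4  3  4  5

5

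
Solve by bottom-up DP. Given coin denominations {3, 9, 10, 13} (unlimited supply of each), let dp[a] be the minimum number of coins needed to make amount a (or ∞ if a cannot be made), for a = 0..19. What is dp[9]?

1

 a  0  1  2  3  4  5  6  7  8  9 10 11 12 13 14 15 16 17 18 19
dp  0  -  -  1  -  -  2  -  -  1  1  -  2  1  -  3  2  -  2  2
(- denotes ∞ / unreachable)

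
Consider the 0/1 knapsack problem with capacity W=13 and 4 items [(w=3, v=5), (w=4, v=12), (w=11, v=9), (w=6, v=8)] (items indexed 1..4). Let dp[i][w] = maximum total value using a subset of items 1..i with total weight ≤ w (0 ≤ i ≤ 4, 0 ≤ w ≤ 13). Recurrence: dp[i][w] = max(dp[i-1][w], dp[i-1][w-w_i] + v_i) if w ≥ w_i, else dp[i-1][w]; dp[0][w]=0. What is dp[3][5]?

12

i\w   0   1   2   3   4   5   6   7   8   9  10  11  12  13
  0   0   0   0   0   0   0   0   0   0   0   0   0   0   0
  1   0   0   0   5   5   5   5   5   5   5   5   5   5   5
  2   0   0   0   5  12  12  12  17  17  17  17  17  17  17
  3   0   0   0   5  12  12  12  17  17  17  17  17  17  17
  4   0   0   0   5  12  12  12  17  17  17  20  20  20  25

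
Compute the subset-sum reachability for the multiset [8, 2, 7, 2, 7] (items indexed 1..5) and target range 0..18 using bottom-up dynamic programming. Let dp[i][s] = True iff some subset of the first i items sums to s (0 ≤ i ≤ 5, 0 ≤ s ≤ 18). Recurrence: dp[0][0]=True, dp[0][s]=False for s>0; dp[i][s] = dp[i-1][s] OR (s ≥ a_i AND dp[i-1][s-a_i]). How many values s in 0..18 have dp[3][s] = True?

8

i\s   0   1   2   3   4   5   6   7   8   9  10  11  12  13  14  15  16  17  18
  0   T   F   F   F   F   F   F   F   F   F   F   F   F   F   F   F   F   F   F
  1   T   F   F   F   F   F   F   F   T   F   F   F   F   F   F   F   F   F   F
  2   T   F   T   F   F   F   F   F   T   F   T   F   F   F   F   F   F   F   F
  3   T   F   T   F   F   F   F   T   T   T   T   F   F   F   F   T   F   T   F
  4   T   F   T   F   T   F   F   T   T   T   T   T   T   F   F   T   F   T   F
  5   T   F   T   F   T   F   F   T   T   T   T   T   T   F   T   T   T   T   T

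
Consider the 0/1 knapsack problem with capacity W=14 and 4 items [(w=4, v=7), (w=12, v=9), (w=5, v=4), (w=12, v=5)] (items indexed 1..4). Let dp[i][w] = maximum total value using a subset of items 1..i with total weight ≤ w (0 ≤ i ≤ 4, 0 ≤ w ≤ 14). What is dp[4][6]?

7

i\w   0   1   2   3   4   5   6   7   8   9  10  11  12  13  14
  0   0   0   0   0   0   0   0   0   0   0   0   0   0   0   0
  1   0   0   0   0   7   7   7   7   7   7   7   7   7   7   7
  2   0   0   0   0   7   7   7   7   7   7   7   7   9   9   9
  3   0   0   0   0   7   7   7   7   7  11  11  11  11  11  11
  4   0   0   0   0   7   7   7   7   7  11  11  11  11  11  11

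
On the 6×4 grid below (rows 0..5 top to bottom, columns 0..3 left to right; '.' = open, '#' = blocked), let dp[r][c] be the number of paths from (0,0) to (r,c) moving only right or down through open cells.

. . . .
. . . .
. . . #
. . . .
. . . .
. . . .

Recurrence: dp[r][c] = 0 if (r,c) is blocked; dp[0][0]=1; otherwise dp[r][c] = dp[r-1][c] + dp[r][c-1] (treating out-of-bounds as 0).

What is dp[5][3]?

46

r\c   0   1   2   3
  0   1   1   1   1
  1   1   2   3   4
  2   1   3   6   0
  3   1   4  10  10
  4   1   5  15  25
  5   1   6  21  46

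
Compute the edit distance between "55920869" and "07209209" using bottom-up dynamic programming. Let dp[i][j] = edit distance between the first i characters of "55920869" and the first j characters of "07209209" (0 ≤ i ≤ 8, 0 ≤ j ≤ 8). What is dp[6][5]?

4

   ''  0  7  2  0  9  2  0  9
''  0  1  2  3  4  5  6  7  8
 5  1  1  2  3  4  5  6  7  8
 5  2  2  2  3  4  5  6  7  8
 9  3  3  3  3  4  4  5  6  7
 2  4  4  4  3  4  5  4  5  6
 0  5  4  5  4  3  4  5  4  5
 8  6  5  5  5  4  4  5  5  5
 6  7  6  6  6  5  5  5  6  6
 9  8  7  7  7  6  5  6  6  6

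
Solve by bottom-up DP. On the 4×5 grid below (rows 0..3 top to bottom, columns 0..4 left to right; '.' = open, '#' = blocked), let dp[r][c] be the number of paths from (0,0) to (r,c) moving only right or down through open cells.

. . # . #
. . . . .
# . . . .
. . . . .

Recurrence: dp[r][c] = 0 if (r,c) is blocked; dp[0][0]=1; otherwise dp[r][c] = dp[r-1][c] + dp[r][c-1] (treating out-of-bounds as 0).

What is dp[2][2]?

4

r\c   0   1   2   3   4
  0   1   1   0   0   0
  1   1   2   2   2   2
  2   0   2   4   6   8
  3   0   2   6  12  20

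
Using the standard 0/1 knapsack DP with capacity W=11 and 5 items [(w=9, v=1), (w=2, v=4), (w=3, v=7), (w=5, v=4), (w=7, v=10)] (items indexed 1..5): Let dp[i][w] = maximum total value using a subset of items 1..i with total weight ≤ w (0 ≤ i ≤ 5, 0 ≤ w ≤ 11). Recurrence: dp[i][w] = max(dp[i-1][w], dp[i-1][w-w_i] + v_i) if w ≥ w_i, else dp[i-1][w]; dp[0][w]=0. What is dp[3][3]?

i\w   0   1   2   3   4   5   6   7   8   9  10  11
  0   0   0   0   0   0   0   0   0   0   0   0   0
  1   0   0   0   0   0   0   0   0   0   1   1   1
  2   0   0   4   4   4   4   4   4   4   4   4   5
  3   0   0   4   7   7  11  11  11  11  11  11  11
  4   0   0   4   7   7  11  11  11  11  11  15  15
  5   0   0   4   7   7  11  11  11  11  14  17  17

7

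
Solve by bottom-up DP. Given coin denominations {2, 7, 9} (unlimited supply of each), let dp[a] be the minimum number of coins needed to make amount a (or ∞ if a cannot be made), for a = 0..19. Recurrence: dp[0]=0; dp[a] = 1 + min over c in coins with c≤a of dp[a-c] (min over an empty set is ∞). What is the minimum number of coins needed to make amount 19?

 a  0  1  2  3  4  5  6  7  8  9 10 11 12 13 14 15 16 17 18 19
dp  0  -  1  -  2  -  3  1  4  1  5  2  6  3  2  4  2  5  2  6
(- denotes ∞ / unreachable)

6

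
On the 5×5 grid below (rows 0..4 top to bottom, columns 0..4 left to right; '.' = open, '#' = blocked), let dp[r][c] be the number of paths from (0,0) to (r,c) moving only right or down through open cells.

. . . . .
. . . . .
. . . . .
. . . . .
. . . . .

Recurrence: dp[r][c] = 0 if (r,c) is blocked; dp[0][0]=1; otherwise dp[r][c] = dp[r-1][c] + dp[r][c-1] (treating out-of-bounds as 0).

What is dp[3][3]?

20

r\c   0   1   2   3   4
  0   1   1   1   1   1
  1   1   2   3   4   5
  2   1   3   6  10  15
  3   1   4  10  20  35
  4   1   5  15  35  70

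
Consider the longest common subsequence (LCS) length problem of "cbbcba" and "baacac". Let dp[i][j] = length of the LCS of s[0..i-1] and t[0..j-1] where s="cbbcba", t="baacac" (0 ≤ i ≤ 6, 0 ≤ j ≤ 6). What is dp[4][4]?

   ''  b  a  a  c  a  c
''  0  0  0  0  0  0  0
 c  0  0  0  0  1  1  1
 b  0  1  1  1  1  1  1
 b  0  1  1  1  1  1  1
 c  0  1  1  1  2  2  2
 b  0  1  1  1  2  2  2
 a  0  1  2  2  2  3  3

2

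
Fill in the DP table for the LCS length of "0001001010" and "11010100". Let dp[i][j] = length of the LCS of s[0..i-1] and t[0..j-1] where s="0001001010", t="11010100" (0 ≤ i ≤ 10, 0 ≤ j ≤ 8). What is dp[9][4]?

4

   ''  1  1  0  1  0  1  0  0
''  0  0  0  0  0  0  0  0  0
 0  0  0  0  1  1  1  1  1  1
 0  0  0  0  1  1  2  2  2  2
 0  0  0  0  1  1  2  2  3  3
 1  0  1  1  1  2  2  3  3  3
 0  0  1  1  2  2  3  3  4  4
 0  0  1  1  2  2  3  3  4  5
 1  0  1  2  2  3  3  4  4  5
 0  0  1  2  3  3  4  4  5  5
 1  0  1  2  3  4  4  5  5  5
 0  0  1  2  3  4  5  5  6  6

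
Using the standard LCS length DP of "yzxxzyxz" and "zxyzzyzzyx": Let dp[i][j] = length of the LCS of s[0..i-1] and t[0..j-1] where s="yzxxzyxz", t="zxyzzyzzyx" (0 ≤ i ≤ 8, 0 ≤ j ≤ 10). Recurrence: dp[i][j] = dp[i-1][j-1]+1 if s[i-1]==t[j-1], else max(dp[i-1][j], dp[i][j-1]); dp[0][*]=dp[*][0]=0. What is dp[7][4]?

3

   ''  z  x  y  z  z  y  z  z  y  x
''  0  0  0  0  0  0  0  0  0  0  0
 y  0  0  0  1  1  1  1  1  1  1  1
 z  0  1  1  1  2  2  2  2  2  2  2
 x  0  1  2  2  2  2  2  2  2  2  3
 x  0  1  2  2  2  2  2  2  2  2  3
 z  0  1  2  2  3  3  3  3  3  3  3
 y  0  1  2  3  3  3  4  4  4  4  4
 x  0  1  2  3  3  3  4  4  4  4  5
 z  0  1  2  3  4  4  4  5  5  5  5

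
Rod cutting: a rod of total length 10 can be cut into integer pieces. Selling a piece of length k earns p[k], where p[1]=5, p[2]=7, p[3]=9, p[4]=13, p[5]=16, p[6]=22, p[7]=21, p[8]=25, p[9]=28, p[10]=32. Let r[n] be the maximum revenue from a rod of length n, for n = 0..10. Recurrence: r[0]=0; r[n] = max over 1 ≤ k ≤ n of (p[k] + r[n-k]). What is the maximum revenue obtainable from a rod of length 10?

50

   n    0    1    2    3    4    5    6    7    8    9   10
r[n]    0    5   10   15   20   25   30   35   40   45   50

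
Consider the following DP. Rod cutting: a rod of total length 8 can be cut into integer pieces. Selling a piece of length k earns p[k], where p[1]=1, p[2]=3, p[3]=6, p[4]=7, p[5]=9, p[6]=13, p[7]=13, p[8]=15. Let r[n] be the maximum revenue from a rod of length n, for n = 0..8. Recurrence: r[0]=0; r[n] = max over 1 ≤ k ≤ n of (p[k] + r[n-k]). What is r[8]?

   n    0    1    2    3    4    5    6    7    8
r[n]    0    1    3    6    7    9   13   14   16

16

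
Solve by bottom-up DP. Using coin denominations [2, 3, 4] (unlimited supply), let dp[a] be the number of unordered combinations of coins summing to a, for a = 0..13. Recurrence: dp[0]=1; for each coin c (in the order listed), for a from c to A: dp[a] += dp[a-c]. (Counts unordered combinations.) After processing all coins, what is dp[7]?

2

after  coin     0     1     2     3     4     5     6     7     8     9    10    11    12    13
          2     1     0     1     0     1     0     1     0     1     0     1     0     1     0
          3     1     0     1     1     1     1     2     1     2     2     2     2     3     2
          4     1     0     1     1     2     1     3     2     4     3     5     4     7     5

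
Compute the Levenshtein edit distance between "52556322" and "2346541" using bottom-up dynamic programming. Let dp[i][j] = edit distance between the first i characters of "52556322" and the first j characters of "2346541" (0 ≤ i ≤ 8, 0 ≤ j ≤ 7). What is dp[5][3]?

4

   ''  2  3  4  6  5  4  1
''  0  1  2  3  4  5  6  7
 5  1  1  2  3  4  4  5  6
 2  2  1  2  3  4  5  5  6
 5  3  2  2  3  4  4  5  6
 5  4  3  3  3  4  4  5  6
 6  5  4  4  4  3  4  5  6
 3  6  5  4  5  4  4  5  6
 2  7  6  5  5  5  5  5  6
 2  8  7  6  6  6  6  6  6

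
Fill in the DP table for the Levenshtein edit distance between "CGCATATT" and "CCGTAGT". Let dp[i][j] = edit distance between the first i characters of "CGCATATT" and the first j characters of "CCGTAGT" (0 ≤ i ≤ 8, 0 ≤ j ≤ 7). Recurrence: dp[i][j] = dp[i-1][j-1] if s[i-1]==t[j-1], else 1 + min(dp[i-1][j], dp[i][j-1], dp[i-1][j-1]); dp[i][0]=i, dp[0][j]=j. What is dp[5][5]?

3

   ''  C  C  G  T  A  G  T
''  0  1  2  3  4  5  6  7
 C  1  0  1  2  3  4  5  6
 G  2  1  1  1  2  3  4  5
 C  3  2  1  2  2  3  4  5
 A  4  3  2  2  3  2  3  4
 T  5  4  3  3  2  3  3  3
 A  6  5  4  4  3  2  3  4
 T  7  6  5  5  4  3  3  3
 T  8  7  6  6  5  4  4  3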